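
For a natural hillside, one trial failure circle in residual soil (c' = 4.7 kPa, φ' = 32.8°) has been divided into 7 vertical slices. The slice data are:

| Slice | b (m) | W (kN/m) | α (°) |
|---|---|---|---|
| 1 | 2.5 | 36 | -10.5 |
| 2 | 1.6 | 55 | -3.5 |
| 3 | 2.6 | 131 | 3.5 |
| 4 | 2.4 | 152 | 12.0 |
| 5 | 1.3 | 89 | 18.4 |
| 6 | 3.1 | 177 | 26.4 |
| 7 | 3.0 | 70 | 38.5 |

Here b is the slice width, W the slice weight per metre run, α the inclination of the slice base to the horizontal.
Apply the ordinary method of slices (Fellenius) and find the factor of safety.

Ordinary method of slices: FS = Σ[c'·Δl_i + (W_i cosα_i)·tanφ'] / Σ W_i sinα_i, with Δl_i = b_i / cosα_i.
Slice 1: Δl = 2.5/cos(-10.5°) = 2.543 m; N'_1 = 36·cos(-10.5°) = 35.4; c'Δl = 11.95; W sinα = -6.6
Slice 2: Δl = 1.6/cos(-3.5°) = 1.603 m; N'_2 = 55·cos(-3.5°) = 54.9; c'Δl = 7.53; W sinα = -3.4
Slice 3: Δl = 2.6/cos3.5° = 2.605 m; N'_3 = 131·cos3.5° = 130.8; c'Δl = 12.24; W sinα = 8.0
Slice 4: Δl = 2.4/cos12.0° = 2.454 m; N'_4 = 152·cos12.0° = 148.7; c'Δl = 11.53; W sinα = 31.6
Slice 5: Δl = 1.3/cos18.4° = 1.370 m; N'_5 = 89·cos18.4° = 84.4; c'Δl = 6.44; W sinα = 28.1
Slice 6: Δl = 3.1/cos26.4° = 3.461 m; N'_6 = 177·cos26.4° = 158.5; c'Δl = 16.27; W sinα = 78.7
Slice 7: Δl = 3.0/cos38.5° = 3.833 m; N'_7 = 70·cos38.5° = 54.8; c'Δl = 18.02; W sinα = 43.6
Σc'Δl = 84.0 kN/m; ΣN' = 667.5 kN/m; ΣW sinα = 180.1 kN/m
Resisting = 84.0 + 667.5·tan32.8° = 84.0 + 430.2 = 514.2 kN/m
FS = 514.2 / 180.1 = 2.856

FS = 2.86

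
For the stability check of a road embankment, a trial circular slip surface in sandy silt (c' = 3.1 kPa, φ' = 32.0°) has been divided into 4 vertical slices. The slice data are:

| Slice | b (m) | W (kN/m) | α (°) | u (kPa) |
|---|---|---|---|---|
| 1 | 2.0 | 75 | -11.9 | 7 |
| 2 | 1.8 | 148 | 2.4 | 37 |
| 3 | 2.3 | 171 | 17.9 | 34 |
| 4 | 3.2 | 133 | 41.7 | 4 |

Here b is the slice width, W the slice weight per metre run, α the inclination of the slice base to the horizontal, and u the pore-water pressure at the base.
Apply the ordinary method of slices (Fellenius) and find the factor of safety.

FS = 1.69

Ordinary method of slices: FS = Σ[c'·Δl_i + (W_i cosα_i − u_i·Δl_i)·tanφ'] / Σ W_i sinα_i, with Δl_i = b_i / cosα_i.
Slice 1: Δl = 2.0/cos(-11.9°) = 2.044 m; N'_1 = 75·cos(-11.9°) − 7·2.044 = 59.1; c'Δl = 6.34; W sinα = -15.5
Slice 2: Δl = 1.8/cos2.4° = 1.802 m; N'_2 = 148·cos2.4° − 37·1.802 = 81.2; c'Δl = 5.58; W sinα = 6.2
Slice 3: Δl = 2.3/cos17.9° = 2.417 m; N'_3 = 171·cos17.9° − 34·2.417 = 80.5; c'Δl = 7.49; W sinα = 52.6
Slice 4: Δl = 3.2/cos41.7° = 4.286 m; N'_4 = 133·cos41.7° − 4·4.286 = 82.2; c'Δl = 13.29; W sinα = 88.5
Σc'Δl = 32.7 kN/m; ΣN' = 303.0 kN/m; ΣW sinα = 131.8 kN/m
Resisting = 32.7 + 303.0·tan32.0° = 32.7 + 189.3 = 222.0 kN/m
FS = 222.0 / 131.8 = 1.685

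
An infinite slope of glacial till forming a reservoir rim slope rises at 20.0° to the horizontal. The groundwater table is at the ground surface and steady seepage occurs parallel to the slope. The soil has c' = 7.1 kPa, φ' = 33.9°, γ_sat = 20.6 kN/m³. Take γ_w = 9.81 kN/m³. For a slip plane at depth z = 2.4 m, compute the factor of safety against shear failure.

FS = 1.41

With seepage parallel to the slope and the water table at the surface, the effective normal stress on the slip plane uses the buoyant unit weight γ' = γ_sat − γ_w while the driving shear stress uses γ_sat:
FS = [c' + γ' z cos²β tanφ'] / [γ_sat z sinβ cosβ]
γ' = 20.6 − 9.81 = 10.79 kN/m³
Numerator = 7.1 + 10.79·2.4·cos²20.0°·tan33.9° = 7.1 + 10.79·2.4·0.8830·0.6720 = 22.466 kPa
Denominator = 20.6·2.4·sin20.0°·cos20.0° = 20.6·2.4·0.3420·0.9397 = 15.890 kPa
FS = 22.466 / 15.890 = 1.414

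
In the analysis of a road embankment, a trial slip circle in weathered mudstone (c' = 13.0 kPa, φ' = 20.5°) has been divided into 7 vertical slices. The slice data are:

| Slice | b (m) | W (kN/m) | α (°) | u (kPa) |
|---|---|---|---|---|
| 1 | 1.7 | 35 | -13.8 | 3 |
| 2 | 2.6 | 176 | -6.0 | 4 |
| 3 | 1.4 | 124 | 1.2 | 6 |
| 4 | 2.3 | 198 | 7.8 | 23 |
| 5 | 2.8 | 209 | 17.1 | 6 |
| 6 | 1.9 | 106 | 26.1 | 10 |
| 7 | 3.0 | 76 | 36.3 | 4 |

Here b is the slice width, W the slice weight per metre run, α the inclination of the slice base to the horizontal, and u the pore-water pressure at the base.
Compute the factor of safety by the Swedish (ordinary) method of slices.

Ordinary method of slices: FS = Σ[c'·Δl_i + (W_i cosα_i − u_i·Δl_i)·tanφ'] / Σ W_i sinα_i, with Δl_i = b_i / cosα_i.
Slice 1: Δl = 1.7/cos(-13.8°) = 1.751 m; N'_1 = 35·cos(-13.8°) − 3·1.751 = 28.7; c'Δl = 22.76; W sinα = -8.3
Slice 2: Δl = 2.6/cos(-6.0°) = 2.614 m; N'_2 = 176·cos(-6.0°) − 4·2.614 = 164.6; c'Δl = 33.99; W sinα = -18.4
Slice 3: Δl = 1.4/cos1.2° = 1.400 m; N'_3 = 124·cos1.2° − 6·1.400 = 115.6; c'Δl = 18.20; W sinα = 2.6
Slice 4: Δl = 2.3/cos7.8° = 2.321 m; N'_4 = 198·cos7.8° − 23·2.321 = 142.8; c'Δl = 30.18; W sinα = 26.9
Slice 5: Δl = 2.8/cos17.1° = 2.930 m; N'_5 = 209·cos17.1° − 6·2.930 = 182.2; c'Δl = 38.08; W sinα = 61.5
Slice 6: Δl = 1.9/cos26.1° = 2.116 m; N'_6 = 106·cos26.1° − 10·2.116 = 74.0; c'Δl = 27.50; W sinα = 46.6
Slice 7: Δl = 3.0/cos36.3° = 3.722 m; N'_7 = 76·cos36.3° − 4·3.722 = 46.4; c'Δl = 48.39; W sinα = 45.0
Σc'Δl = 219.1 kN/m; ΣN' = 754.2 kN/m; ΣW sinα = 155.8 kN/m
Resisting = 219.1 + 754.2·tan20.5° = 219.1 + 282.0 = 501.1 kN/m
FS = 501.1 / 155.8 = 3.216

FS = 3.22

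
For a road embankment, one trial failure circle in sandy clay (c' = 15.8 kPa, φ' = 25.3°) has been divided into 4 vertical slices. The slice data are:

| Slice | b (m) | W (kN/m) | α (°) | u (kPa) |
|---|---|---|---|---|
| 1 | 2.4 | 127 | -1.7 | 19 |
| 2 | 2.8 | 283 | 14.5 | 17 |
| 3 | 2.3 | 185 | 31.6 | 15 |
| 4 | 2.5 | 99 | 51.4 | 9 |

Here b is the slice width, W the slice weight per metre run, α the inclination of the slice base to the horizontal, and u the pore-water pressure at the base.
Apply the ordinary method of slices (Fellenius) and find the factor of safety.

FS = 1.66

Ordinary method of slices: FS = Σ[c'·Δl_i + (W_i cosα_i − u_i·Δl_i)·tanφ'] / Σ W_i sinα_i, with Δl_i = b_i / cosα_i.
Slice 1: Δl = 2.4/cos(-1.7°) = 2.401 m; N'_1 = 127·cos(-1.7°) − 19·2.401 = 81.3; c'Δl = 37.94; W sinα = -3.8
Slice 2: Δl = 2.8/cos14.5° = 2.892 m; N'_2 = 283·cos14.5° − 17·2.892 = 224.8; c'Δl = 45.70; W sinα = 70.9
Slice 3: Δl = 2.3/cos31.6° = 2.700 m; N'_3 = 185·cos31.6° − 15·2.700 = 117.1; c'Δl = 42.67; W sinα = 96.9
Slice 4: Δl = 2.5/cos51.4° = 4.007 m; N'_4 = 99·cos51.4° − 9·4.007 = 25.7; c'Δl = 63.31; W sinα = 77.4
Σc'Δl = 189.6 kN/m; ΣN' = 448.9 kN/m; ΣW sinα = 241.4 kN/m
Resisting = 189.6 + 448.9·tan25.3° = 189.6 + 212.2 = 401.8 kN/m
FS = 401.8 / 241.4 = 1.665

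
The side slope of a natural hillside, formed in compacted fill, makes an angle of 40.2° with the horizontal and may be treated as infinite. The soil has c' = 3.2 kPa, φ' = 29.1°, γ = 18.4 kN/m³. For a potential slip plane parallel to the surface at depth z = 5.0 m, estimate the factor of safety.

FS = 0.73

For an infinite slope with a slip plane parallel to the surface (no pore pressure): FS = [c' + γz cos²β tanφ'] / [γz sinβ cosβ].
γz = 18.4·5.0 = 92.00 kN/m²
Numerator = 3.2 + 92.00·cos²40.2°·tan29.1° = 3.2 + 92.00·0.5834·0.5566 = 33.073 kPa
Denominator = 92.00·sin40.2°·cos40.2° = 92.00·0.6455·0.7638 = 45.356 kPa
FS = 33.073 / 45.356 = 0.729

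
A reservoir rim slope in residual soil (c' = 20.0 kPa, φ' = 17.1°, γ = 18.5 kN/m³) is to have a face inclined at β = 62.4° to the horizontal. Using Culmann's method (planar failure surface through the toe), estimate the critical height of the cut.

Culmann's analysis gives the critical failure plane at α_cr = (β + φ')/2 = (62.4 + 17.1)/2 = 39.8°, and the critical height
H_c = (4c'/γ) · sinβ cosφ' / [1 − cos(β − φ')]
    = (4·20.0/18.5) · sin62.4°·cos17.1° / [1 − cos(45.3°)]
    = 4.324 · 0.8862·0.9558 / [1 − 0.7034]
    = 4.324 · 0.8470 / 0.2966
    = 12.35 m

H_c = 12.35 m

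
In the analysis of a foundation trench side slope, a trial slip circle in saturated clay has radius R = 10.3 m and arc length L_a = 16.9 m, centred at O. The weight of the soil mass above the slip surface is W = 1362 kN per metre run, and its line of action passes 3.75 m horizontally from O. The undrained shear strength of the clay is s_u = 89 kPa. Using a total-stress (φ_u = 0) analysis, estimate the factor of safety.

FS = 3.03

Taking moments about the centre O, the resisting moment is provided by the undrained shear strength acting along the arc:
M_R = s_u·L_a·R = 89·16.90·10.3 = 15492.2 kN·m/m
M_D = W·d = 1362·3.75 = 5107.5 kN·m/m
FS = M_R / M_D = 15492.2 / 5107.5 = 3.033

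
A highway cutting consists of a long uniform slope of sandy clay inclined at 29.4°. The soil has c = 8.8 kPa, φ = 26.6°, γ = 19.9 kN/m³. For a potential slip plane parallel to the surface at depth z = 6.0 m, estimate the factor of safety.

FS = 1.06

For an infinite slope with a slip plane parallel to the surface (no pore pressure): FS = [c + γz cos²β tanφ] / [γz sinβ cosβ].
γz = 19.9·6.0 = 119.40 kN/m²
Numerator = 8.8 + 119.40·cos²29.4°·tan26.6° = 8.8 + 119.40·0.7590·0.5008 = 54.182 kPa
Denominator = 119.40·sin29.4°·cos29.4° = 119.40·0.4909·0.8712 = 51.065 kPa
FS = 54.182 / 51.065 = 1.061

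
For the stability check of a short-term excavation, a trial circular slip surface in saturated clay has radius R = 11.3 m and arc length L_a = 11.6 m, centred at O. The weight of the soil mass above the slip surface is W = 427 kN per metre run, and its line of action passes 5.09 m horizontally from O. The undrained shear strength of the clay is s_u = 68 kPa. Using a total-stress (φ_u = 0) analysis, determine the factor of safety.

Taking moments about the centre O, the resisting moment is provided by the undrained shear strength acting along the arc:
M_R = s_u·L_a·R = 68·11.60·11.3 = 8913.4 kN·m/m
M_D = W·d = 427·5.09 = 2173.4 kN·m/m
FS = M_R / M_D = 8913.4 / 2173.4 = 4.101

FS = 4.10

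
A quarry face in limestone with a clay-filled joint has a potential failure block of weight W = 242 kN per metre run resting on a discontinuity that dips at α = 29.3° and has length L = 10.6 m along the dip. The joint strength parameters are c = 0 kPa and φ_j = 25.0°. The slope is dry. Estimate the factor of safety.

Resolving the block weight along and normal to the plane and applying the Mohr–Coulomb strength on the joint:
N' = W cosα = 242·cos29.3° = 211.0 kN/m
Driving force T = W sinα = 242·sin29.3° = 118.4 kN/m
Resisting force R = c·L + N'·tanφ_j = 0·10.6 + 211.0·tan25.0° = 0.0 + 98.4 = 98.4 kN/m
FS = R / T = 98.4 / 118.4 = 0.831

FS = 0.83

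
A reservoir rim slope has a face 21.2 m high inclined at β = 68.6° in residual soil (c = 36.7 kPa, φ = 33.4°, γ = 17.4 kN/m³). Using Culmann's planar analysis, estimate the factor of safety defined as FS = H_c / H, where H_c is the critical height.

H_c = (4c/γ) · sinβ cosφ / [1 − cos(β − φ)]
    = (4·36.7/17.4) · sin68.6°·cos33.4° / [1 − cos35.2°]
    = 8.437 · 0.7773 / 0.1829 = 35.86 m
FS = H_c / H = 35.86 / 21.2 = 1.692

FS = 1.69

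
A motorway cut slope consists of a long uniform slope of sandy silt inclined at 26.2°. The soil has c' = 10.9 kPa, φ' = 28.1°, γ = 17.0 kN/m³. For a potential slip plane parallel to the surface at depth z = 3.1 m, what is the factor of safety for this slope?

For an infinite slope with a slip plane parallel to the surface (no pore pressure): FS = [c' + γz cos²β tanφ'] / [γz sinβ cosβ].
γz = 17.0·3.1 = 52.70 kN/m²
Numerator = 10.9 + 52.70·cos²26.2°·tan28.1° = 10.9 + 52.70·0.8051·0.5340 = 33.554 kPa
Denominator = 52.70·sin26.2°·cos26.2° = 52.70·0.4415·0.8973 = 20.877 kPa
FS = 33.554 / 20.877 = 1.607

FS = 1.61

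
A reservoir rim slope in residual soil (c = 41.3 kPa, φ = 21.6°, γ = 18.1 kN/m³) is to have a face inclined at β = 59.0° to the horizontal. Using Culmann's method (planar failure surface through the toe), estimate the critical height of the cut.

Culmann's analysis gives the critical failure plane at α_cr = (β + φ)/2 = (59.0 + 21.6)/2 = 40.3°, and the critical height
H_c = (4c/γ) · sinβ cosφ / [1 − cos(β − φ)]
    = (4·41.3/18.1) · sin59.0°·cos21.6° / [1 − cos(37.4°)]
    = 9.127 · 0.8572·0.9298 / [1 − 0.7944]
    = 9.127 · 0.7970 / 0.2056
    = 35.38 m

H_c = 35.38 m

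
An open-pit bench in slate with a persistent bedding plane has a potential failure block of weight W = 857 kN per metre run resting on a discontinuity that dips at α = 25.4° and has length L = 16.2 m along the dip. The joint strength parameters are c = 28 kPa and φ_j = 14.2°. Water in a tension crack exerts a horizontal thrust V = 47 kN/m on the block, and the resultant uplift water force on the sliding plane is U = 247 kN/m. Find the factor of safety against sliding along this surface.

Resolving the block weight along and normal to the plane and applying the Mohr–Coulomb strength on the joint:
N' = W cosα − U − V sinα = 857·cos25.4° − 247 − 47·sin25.4° = 507.0 kN/m
Driving force T = W sinα + V cosα = 857·sin25.4° + 47·cos25.4° = 410.1 kN/m
Resisting force R = c·L + N'·tanφ_j = 28·16.2 + 507.0·tan14.2° = 453.6 + 128.3 = 581.9 kN/m
FS = R / T = 581.9 / 410.1 = 1.419

FS = 1.42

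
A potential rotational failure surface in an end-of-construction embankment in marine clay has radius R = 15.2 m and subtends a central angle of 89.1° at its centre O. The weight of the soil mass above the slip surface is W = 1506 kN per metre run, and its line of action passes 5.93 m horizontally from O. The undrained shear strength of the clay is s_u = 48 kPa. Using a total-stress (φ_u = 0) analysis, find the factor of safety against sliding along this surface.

FS = 1.93

Taking moments about the centre O, the resisting moment is provided by the undrained shear strength acting along the arc:
Arc length L_a = R·θ = 15.2·(89.1°·π/180) = 15.2·1.5551 = 23.64 m
M_R = s_u·L_a·R = 48·23.64·15.2 = 17245.8 kN·m/m
M_D = W·d = 1506·5.93 = 8930.6 kN·m/m
FS = M_R / M_D = 17245.8 / 8930.6 = 1.931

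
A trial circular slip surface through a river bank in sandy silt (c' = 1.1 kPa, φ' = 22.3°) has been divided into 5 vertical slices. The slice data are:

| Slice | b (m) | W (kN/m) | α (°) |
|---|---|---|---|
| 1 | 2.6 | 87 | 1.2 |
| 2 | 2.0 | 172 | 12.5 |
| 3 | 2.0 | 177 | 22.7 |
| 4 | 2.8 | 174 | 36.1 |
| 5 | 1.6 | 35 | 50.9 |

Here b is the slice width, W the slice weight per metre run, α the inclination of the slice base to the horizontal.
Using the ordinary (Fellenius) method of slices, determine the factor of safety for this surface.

FS = 1.06

Ordinary method of slices: FS = Σ[c'·Δl_i + (W_i cosα_i)·tanφ'] / Σ W_i sinα_i, with Δl_i = b_i / cosα_i.
Slice 1: Δl = 2.6/cos1.2° = 2.601 m; N'_1 = 87·cos1.2° = 87.0; c'Δl = 2.86; W sinα = 1.8
Slice 2: Δl = 2.0/cos12.5° = 2.049 m; N'_2 = 172·cos12.5° = 167.9; c'Δl = 2.25; W sinα = 37.2
Slice 3: Δl = 2.0/cos22.7° = 2.168 m; N'_3 = 177·cos22.7° = 163.3; c'Δl = 2.38; W sinα = 68.3
Slice 4: Δl = 2.8/cos36.1° = 3.465 m; N'_4 = 174·cos36.1° = 140.6; c'Δl = 3.81; W sinα = 102.5
Slice 5: Δl = 1.6/cos50.9° = 2.537 m; N'_5 = 35·cos50.9° = 22.1; c'Δl = 2.79; W sinα = 27.2
Σc'Δl = 14.1 kN/m; ΣN' = 580.9 kN/m; ΣW sinα = 237.0 kN/m
Resisting = 14.1 + 580.9·tan22.3° = 14.1 + 238.2 = 252.3 kN/m
FS = 252.3 / 237.0 = 1.065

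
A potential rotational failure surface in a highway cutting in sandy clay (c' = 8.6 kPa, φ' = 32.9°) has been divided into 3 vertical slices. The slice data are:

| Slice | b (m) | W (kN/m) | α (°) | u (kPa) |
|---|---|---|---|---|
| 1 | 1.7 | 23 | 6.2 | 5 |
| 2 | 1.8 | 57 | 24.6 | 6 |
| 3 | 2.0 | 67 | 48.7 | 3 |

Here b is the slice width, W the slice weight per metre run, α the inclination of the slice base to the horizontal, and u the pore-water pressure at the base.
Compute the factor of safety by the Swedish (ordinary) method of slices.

FS = 1.51

Ordinary method of slices: FS = Σ[c'·Δl_i + (W_i cosα_i − u_i·Δl_i)·tanφ'] / Σ W_i sinα_i, with Δl_i = b_i / cosα_i.
Slice 1: Δl = 1.7/cos6.2° = 1.710 m; N'_1 = 23·cos6.2° − 5·1.710 = 14.3; c'Δl = 14.71; W sinα = 2.5
Slice 2: Δl = 1.8/cos24.6° = 1.980 m; N'_2 = 57·cos24.6° − 6·1.980 = 39.9; c'Δl = 17.03; W sinα = 23.7
Slice 3: Δl = 2.0/cos48.7° = 3.030 m; N'_3 = 67·cos48.7° − 3·3.030 = 35.1; c'Δl = 26.06; W sinα = 50.3
Σc'Δl = 57.8 kN/m; ΣN' = 89.4 kN/m; ΣW sinα = 76.5 kN/m
Resisting = 57.8 + 89.4·tan32.9° = 57.8 + 57.8 = 115.6 kN/m
FS = 115.6 / 76.5 = 1.510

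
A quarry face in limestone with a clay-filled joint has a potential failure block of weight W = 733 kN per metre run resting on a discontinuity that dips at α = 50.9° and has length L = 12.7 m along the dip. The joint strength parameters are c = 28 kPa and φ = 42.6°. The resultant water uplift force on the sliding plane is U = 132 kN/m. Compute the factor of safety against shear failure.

FS = 1.16

Resolving the block weight along and normal to the plane and applying the Mohr–Coulomb strength on the joint:
N' = W cosα − U = 733·cos50.9° − 132 = 330.3 kN/m
Driving force T = W sinα = 733·sin50.9° = 568.8 kN/m
Resisting force R = c·L + N'·tanφ = 28·12.7 + 330.3·tan42.6° = 355.6 + 303.7 = 659.3 kN/m
FS = R / T = 659.3 / 568.8 = 1.159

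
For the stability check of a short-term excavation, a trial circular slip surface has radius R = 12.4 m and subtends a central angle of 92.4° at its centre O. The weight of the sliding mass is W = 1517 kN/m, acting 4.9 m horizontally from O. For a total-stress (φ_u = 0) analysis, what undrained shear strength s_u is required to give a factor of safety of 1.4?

s_u = 42.0 kPa

FS = s_u·L_a·R / (W·d), so s_u = FS·W·d / (L_a·R).
Arc length L_a = R·θ = 12.4·(92.4°·π/180) = 12.4·1.6127 = 20.00 m
s_u = 1.4·1517·4.9 / (20.00·12.4) = 10406.6 / 247.97 = 41.97 kPa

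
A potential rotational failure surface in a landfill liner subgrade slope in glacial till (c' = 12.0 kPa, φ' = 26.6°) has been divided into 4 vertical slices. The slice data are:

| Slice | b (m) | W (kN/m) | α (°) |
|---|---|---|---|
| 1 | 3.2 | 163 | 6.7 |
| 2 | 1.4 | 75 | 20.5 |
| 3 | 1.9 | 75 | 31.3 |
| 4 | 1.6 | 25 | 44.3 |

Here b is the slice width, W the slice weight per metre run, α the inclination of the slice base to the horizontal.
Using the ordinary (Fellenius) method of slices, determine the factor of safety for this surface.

FS = 2.63

Ordinary method of slices: FS = Σ[c'·Δl_i + (W_i cosα_i)·tanφ'] / Σ W_i sinα_i, with Δl_i = b_i / cosα_i.
Slice 1: Δl = 3.2/cos6.7° = 3.222 m; N'_1 = 163·cos6.7° = 161.9; c'Δl = 38.66; W sinα = 19.0
Slice 2: Δl = 1.4/cos20.5° = 1.495 m; N'_2 = 75·cos20.5° = 70.3; c'Δl = 17.94; W sinα = 26.3
Slice 3: Δl = 1.9/cos31.3° = 2.224 m; N'_3 = 75·cos31.3° = 64.1; c'Δl = 26.68; W sinα = 39.0
Slice 4: Δl = 1.6/cos44.3° = 2.236 m; N'_4 = 25·cos44.3° = 17.9; c'Δl = 26.83; W sinα = 17.5
Σc'Δl = 110.1 kN/m; ΣN' = 314.1 kN/m; ΣW sinα = 101.7 kN/m
Resisting = 110.1 + 314.1·tan26.6° = 110.1 + 157.3 = 267.4 kN/m
FS = 267.4 / 101.7 = 2.629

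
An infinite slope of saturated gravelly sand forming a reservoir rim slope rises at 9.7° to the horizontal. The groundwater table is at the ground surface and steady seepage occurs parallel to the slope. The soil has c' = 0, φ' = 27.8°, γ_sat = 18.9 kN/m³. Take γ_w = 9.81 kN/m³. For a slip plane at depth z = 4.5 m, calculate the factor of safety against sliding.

FS = 1.48

With seepage parallel to the slope and the water table at the surface, the effective normal stress on the slip plane uses the buoyant unit weight γ' = γ_sat − γ_w while the driving shear stress uses γ_sat:
FS = [c' + γ' z cos²β tanφ'] / [γ_sat z sinβ cosβ]
(For c' = 0 this reduces to FS = (γ'/γ_sat)·tanφ'/tanβ.)
γ' = 18.9 − 9.81 = 9.09 kN/m³
Numerator = 0.0 + 9.09·4.5·cos²9.7°·tan27.8° = 0.0 + 9.09·4.5·0.9716·0.5272 = 20.955 kPa
Denominator = 18.9·4.5·sin9.7°·cos9.7° = 18.9·4.5·0.1685·0.9857 = 14.125 kPa
FS = 20.955 / 14.125 = 1.483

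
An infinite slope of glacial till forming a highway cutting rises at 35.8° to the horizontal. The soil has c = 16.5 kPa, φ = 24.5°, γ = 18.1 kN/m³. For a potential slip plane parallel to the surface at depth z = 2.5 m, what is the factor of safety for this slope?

For an infinite slope with a slip plane parallel to the surface (no pore pressure): FS = [c + γz cos²β tanφ] / [γz sinβ cosβ].
γz = 18.1·2.5 = 45.25 kN/m²
Numerator = 16.5 + 45.25·cos²35.8°·tan24.5° = 16.5 + 45.25·0.6578·0.4557 = 30.065 kPa
Denominator = 45.25·sin35.8°·cos35.8° = 45.25·0.5850·0.8111 = 21.468 kPa
FS = 30.065 / 21.468 = 1.400

FS = 1.40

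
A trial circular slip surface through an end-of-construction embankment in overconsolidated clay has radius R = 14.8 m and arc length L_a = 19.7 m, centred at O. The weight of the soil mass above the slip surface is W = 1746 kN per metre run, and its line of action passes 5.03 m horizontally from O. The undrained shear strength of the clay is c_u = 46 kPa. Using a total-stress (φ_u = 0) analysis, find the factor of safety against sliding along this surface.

FS = 1.53

Taking moments about the centre O, the resisting moment is provided by the undrained shear strength acting along the arc:
M_R = c_u·L_a·R = 46·19.70·14.8 = 13411.8 kN·m/m
M_D = W·d = 1746·5.03 = 8782.4 kN·m/m
FS = M_R / M_D = 13411.8 / 8782.4 = 1.527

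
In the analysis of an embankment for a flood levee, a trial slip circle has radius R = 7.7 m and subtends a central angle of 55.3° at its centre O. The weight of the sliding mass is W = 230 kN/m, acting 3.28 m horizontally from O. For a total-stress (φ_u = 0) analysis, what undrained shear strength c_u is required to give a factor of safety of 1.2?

FS = c_u·L_a·R / (W·d), so c_u = FS·W·d / (L_a·R).
Arc length L_a = R·θ = 7.7·(55.3°·π/180) = 7.7·0.9652 = 7.43 m
c_u = 1.2·230·3.28 / (7.43·7.7) = 905.3 / 57.22 = 15.82 kPa

c_u = 15.8 kPa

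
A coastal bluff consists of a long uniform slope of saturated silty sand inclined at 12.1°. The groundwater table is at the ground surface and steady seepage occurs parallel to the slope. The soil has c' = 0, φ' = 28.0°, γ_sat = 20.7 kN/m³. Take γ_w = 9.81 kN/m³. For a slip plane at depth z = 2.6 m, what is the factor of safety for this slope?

FS = 1.30

With seepage parallel to the slope and the water table at the surface, the effective normal stress on the slip plane uses the buoyant unit weight γ' = γ_sat − γ_w while the driving shear stress uses γ_sat:
FS = [c' + γ' z cos²β tanφ'] / [γ_sat z sinβ cosβ]
(For c' = 0 this reduces to FS = (γ'/γ_sat)·tanφ'/tanβ.)
γ' = 20.7 − 9.81 = 10.89 kN/m³
Numerator = 0.0 + 10.89·2.6·cos²12.1°·tan28.0° = 0.0 + 10.89·2.6·0.9561·0.5317 = 14.393 kPa
Denominator = 20.7·2.6·sin12.1°·cos12.1° = 20.7·2.6·0.2096·0.9778 = 11.031 kPa
FS = 14.393 / 11.031 = 1.305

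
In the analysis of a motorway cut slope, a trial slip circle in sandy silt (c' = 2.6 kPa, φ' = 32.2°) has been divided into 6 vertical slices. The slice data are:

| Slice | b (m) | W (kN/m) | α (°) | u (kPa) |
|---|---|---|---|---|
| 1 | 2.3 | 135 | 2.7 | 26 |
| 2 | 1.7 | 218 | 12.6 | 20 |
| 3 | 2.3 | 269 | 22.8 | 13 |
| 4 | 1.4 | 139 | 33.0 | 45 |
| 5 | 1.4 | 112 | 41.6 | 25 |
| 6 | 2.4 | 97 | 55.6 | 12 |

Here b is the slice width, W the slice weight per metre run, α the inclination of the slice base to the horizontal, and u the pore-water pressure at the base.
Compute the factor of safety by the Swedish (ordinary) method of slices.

FS = 0.99

Ordinary method of slices: FS = Σ[c'·Δl_i + (W_i cosα_i − u_i·Δl_i)·tanφ'] / Σ W_i sinα_i, with Δl_i = b_i / cosα_i.
Slice 1: Δl = 2.3/cos2.7° = 2.303 m; N'_1 = 135·cos2.7° − 26·2.303 = 75.0; c'Δl = 5.99; W sinα = 6.4
Slice 2: Δl = 1.7/cos12.6° = 1.742 m; N'_2 = 218·cos12.6° − 20·1.742 = 177.9; c'Δl = 4.53; W sinα = 47.6
Slice 3: Δl = 2.3/cos22.8° = 2.495 m; N'_3 = 269·cos22.8° − 13·2.495 = 215.5; c'Δl = 6.49; W sinα = 104.2
Slice 4: Δl = 1.4/cos33.0° = 1.669 m; N'_4 = 139·cos33.0° − 45·1.669 = 41.5; c'Δl = 4.34; W sinα = 75.7
Slice 5: Δl = 1.4/cos41.6° = 1.872 m; N'_5 = 112·cos41.6° − 25·1.872 = 36.9; c'Δl = 4.87; W sinα = 74.4
Slice 6: Δl = 2.4/cos55.6° = 4.248 m; N'_6 = 97·cos55.6° − 12·4.248 = 3.8; c'Δl = 11.04; W sinα = 80.0
Σc'Δl = 37.3 kN/m; ΣN' = 550.7 kN/m; ΣW sinα = 388.3 kN/m
Resisting = 37.3 + 550.7·tan32.2° = 37.3 + 346.8 = 384.0 kN/m
FS = 384.0 / 388.3 = 0.989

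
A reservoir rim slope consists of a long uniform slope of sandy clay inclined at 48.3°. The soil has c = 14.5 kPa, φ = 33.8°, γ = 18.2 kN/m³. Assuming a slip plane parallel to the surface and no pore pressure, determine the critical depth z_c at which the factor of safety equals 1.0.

z_c = 3.97 m

Setting FS = 1.00 in FS = [c + γz cos²β tanφ] / [γz sinβ cosβ] and solving for z:
z = c / [γ cosβ (FS·sinβ − cosβ·tanφ)]
  = 14.5 / [18.2·cos48.3°·(1.00·sin48.3° − cos48.3°·tan33.8°)]
  = 14.5 / [18.2·0.6652·(1.00·0.7466 − 0.6652·0.6694)]
  = 14.5 / 3.6480 = 3.975 m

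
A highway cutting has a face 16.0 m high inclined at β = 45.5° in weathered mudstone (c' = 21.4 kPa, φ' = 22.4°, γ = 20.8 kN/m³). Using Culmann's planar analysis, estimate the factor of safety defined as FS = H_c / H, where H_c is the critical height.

H_c = (4c'/γ) · sinβ cosφ' / [1 − cos(β − φ')]
    = (4·21.4/20.8) · sin45.5°·cos22.4° / [1 − cos23.1°]
    = 4.115 · 0.6594 / 0.0802 = 33.85 m
FS = H_c / H = 33.85 / 16.0 = 2.115

FS = 2.12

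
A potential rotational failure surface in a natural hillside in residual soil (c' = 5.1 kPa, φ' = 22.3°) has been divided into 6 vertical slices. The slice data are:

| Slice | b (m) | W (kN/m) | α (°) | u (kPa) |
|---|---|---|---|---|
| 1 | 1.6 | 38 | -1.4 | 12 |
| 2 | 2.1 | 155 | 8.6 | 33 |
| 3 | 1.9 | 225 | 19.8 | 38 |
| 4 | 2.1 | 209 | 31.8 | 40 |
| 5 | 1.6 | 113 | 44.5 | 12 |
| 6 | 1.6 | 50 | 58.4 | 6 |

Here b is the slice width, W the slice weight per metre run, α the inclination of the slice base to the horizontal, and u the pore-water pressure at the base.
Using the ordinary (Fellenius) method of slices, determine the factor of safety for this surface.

Ordinary method of slices: FS = Σ[c'·Δl_i + (W_i cosα_i − u_i·Δl_i)·tanφ'] / Σ W_i sinα_i, with Δl_i = b_i / cosα_i.
Slice 1: Δl = 1.6/cos(-1.4°) = 1.600 m; N'_1 = 38·cos(-1.4°) − 12·1.600 = 18.8; c'Δl = 8.16; W sinα = -0.9
Slice 2: Δl = 2.1/cos8.6° = 2.124 m; N'_2 = 155·cos8.6° − 33·2.124 = 83.2; c'Δl = 10.83; W sinα = 23.2
Slice 3: Δl = 1.9/cos19.8° = 2.019 m; N'_3 = 225·cos19.8° − 38·2.019 = 135.0; c'Δl = 10.30; W sinα = 76.2
Slice 4: Δl = 2.1/cos31.8° = 2.471 m; N'_4 = 209·cos31.8° − 40·2.471 = 78.8; c'Δl = 12.60; W sinα = 110.1
Slice 5: Δl = 1.6/cos44.5° = 2.243 m; N'_5 = 113·cos44.5° − 12·2.243 = 53.7; c'Δl = 11.44; W sinα = 79.2
Slice 6: Δl = 1.6/cos58.4° = 3.054 m; N'_6 = 50·cos58.4° − 6·3.054 = 7.9; c'Δl = 15.57; W sinα = 42.6
Σc'Δl = 68.9 kN/m; ΣN' = 377.3 kN/m; ΣW sinα = 330.4 kN/m
Resisting = 68.9 + 377.3·tan22.3° = 68.9 + 154.7 = 223.6 kN/m
FS = 223.6 / 330.4 = 0.677

FS = 0.68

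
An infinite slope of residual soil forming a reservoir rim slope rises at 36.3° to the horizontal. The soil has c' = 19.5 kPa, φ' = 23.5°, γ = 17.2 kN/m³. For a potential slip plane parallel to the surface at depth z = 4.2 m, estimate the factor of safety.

FS = 1.16

For an infinite slope with a slip plane parallel to the surface (no pore pressure): FS = [c' + γz cos²β tanφ'] / [γz sinβ cosβ].
γz = 17.2·4.2 = 72.24 kN/m²
Numerator = 19.5 + 72.24·cos²36.3°·tan23.5° = 19.5 + 72.24·0.6495·0.4348 = 39.902 kPa
Denominator = 72.24·sin36.3°·cos36.3° = 72.24·0.5920·0.8059 = 34.467 kPa
FS = 39.902 / 34.467 = 1.158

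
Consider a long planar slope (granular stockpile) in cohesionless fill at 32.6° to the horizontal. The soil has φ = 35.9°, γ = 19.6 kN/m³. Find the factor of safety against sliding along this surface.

For a dry cohesionless infinite slope the factor of safety is FS = tanφ / tanβ.
FS = tan35.9° / tan32.6° = 0.7239 / 0.6395 = 1.132

FS = 1.13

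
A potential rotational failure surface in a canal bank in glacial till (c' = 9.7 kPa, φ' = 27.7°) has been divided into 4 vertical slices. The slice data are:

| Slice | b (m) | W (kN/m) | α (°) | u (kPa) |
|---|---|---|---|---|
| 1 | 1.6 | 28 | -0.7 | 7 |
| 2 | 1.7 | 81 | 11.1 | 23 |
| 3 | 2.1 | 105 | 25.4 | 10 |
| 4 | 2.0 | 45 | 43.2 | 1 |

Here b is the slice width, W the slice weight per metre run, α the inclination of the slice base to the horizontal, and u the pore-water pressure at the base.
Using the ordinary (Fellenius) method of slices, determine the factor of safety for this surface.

Ordinary method of slices: FS = Σ[c'·Δl_i + (W_i cosα_i − u_i·Δl_i)·tanφ'] / Σ W_i sinα_i, with Δl_i = b_i / cosα_i.
Slice 1: Δl = 1.6/cos(-0.7°) = 1.600 m; N'_1 = 28·cos(-0.7°) − 7·1.600 = 16.8; c'Δl = 15.52; W sinα = -0.3
Slice 2: Δl = 1.7/cos11.1° = 1.732 m; N'_2 = 81·cos11.1° − 23·1.732 = 39.6; c'Δl = 16.80; W sinα = 15.6
Slice 3: Δl = 2.1/cos25.4° = 2.325 m; N'_3 = 105·cos25.4° − 10·2.325 = 71.6; c'Δl = 22.55; W sinα = 45.0
Slice 4: Δl = 2.0/cos43.2° = 2.744 m; N'_4 = 45·cos43.2° − 1·2.744 = 30.1; c'Δl = 26.61; W sinα = 30.8
Σc'Δl = 81.5 kN/m; ΣN' = 158.1 kN/m; ΣW sinα = 91.1 kN/m
Resisting = 81.5 + 158.1·tan27.7° = 81.5 + 83.0 = 164.5 kN/m
FS = 164.5 / 91.1 = 1.806

FS = 1.81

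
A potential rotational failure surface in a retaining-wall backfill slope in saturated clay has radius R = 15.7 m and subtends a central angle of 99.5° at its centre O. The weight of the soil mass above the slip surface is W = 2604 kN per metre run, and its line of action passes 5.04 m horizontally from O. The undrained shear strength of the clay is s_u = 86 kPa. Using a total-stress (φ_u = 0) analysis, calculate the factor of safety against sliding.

Taking moments about the centre O, the resisting moment is provided by the undrained shear strength acting along the arc:
Arc length L_a = R·θ = 15.7·(99.5°·π/180) = 15.7·1.7366 = 27.26 m
M_R = s_u·L_a·R = 86·27.26·15.7 = 36812.7 kN·m/m
M_D = W·d = 2604·5.04 = 13124.2 kN·m/m
FS = M_R / M_D = 36812.7 / 13124.2 = 2.805

FS = 2.80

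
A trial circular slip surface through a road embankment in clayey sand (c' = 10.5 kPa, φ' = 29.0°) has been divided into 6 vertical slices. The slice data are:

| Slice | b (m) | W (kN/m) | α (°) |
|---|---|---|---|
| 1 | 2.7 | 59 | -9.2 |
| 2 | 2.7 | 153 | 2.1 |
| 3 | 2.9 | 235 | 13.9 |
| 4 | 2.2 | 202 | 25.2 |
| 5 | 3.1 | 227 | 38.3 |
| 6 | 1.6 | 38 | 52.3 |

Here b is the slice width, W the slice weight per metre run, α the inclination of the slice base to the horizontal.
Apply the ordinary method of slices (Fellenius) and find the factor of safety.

Ordinary method of slices: FS = Σ[c'·Δl_i + (W_i cosα_i)·tanφ'] / Σ W_i sinα_i, with Δl_i = b_i / cosα_i.
Slice 1: Δl = 2.7/cos(-9.2°) = 2.735 m; N'_1 = 59·cos(-9.2°) = 58.2; c'Δl = 28.72; W sinα = -9.4
Slice 2: Δl = 2.7/cos2.1° = 2.702 m; N'_2 = 153·cos2.1° = 152.9; c'Δl = 28.37; W sinα = 5.6
Slice 3: Δl = 2.9/cos13.9° = 2.987 m; N'_3 = 235·cos13.9° = 228.1; c'Δl = 31.37; W sinα = 56.5
Slice 4: Δl = 2.2/cos25.2° = 2.431 m; N'_4 = 202·cos25.2° = 182.8; c'Δl = 25.53; W sinα = 86.0
Slice 5: Δl = 3.1/cos38.3° = 3.950 m; N'_5 = 227·cos38.3° = 178.1; c'Δl = 41.48; W sinα = 140.7
Slice 6: Δl = 1.6/cos52.3° = 2.616 m; N'_6 = 38·cos52.3° = 23.2; c'Δl = 27.47; W sinα = 30.1
Σc'Δl = 182.9 kN/m; ΣN' = 823.4 kN/m; ΣW sinα = 309.4 kN/m
Resisting = 182.9 + 823.4·tan29.0° = 182.9 + 456.4 = 639.4 kN/m
FS = 639.4 / 309.4 = 2.067

FS = 2.07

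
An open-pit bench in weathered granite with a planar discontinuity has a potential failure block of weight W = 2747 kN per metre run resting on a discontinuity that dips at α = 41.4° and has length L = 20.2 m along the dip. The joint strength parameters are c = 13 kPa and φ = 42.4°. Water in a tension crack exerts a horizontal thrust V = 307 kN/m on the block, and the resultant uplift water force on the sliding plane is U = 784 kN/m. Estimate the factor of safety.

Resolving the block weight along and normal to the plane and applying the Mohr–Coulomb strength on the joint:
N' = W cosα − U − V sinα = 2747·cos41.4° − 784 − 307·sin41.4° = 1073.5 kN/m
Driving force T = W sinα + V cosα = 2747·sin41.4° + 307·cos41.4° = 2046.9 kN/m
Resisting force R = c·L + N'·tanφ = 13·20.2 + 1073.5·tan42.4° = 262.6 + 980.3 = 1242.9 kN/m
FS = R / T = 1242.9 / 2046.9 = 0.607

FS = 0.61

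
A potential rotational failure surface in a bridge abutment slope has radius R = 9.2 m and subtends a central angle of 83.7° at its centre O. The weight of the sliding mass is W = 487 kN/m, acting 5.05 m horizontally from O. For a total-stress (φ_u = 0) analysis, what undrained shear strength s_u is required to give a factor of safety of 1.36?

FS = s_u·L_a·R / (W·d), so s_u = FS·W·d / (L_a·R).
Arc length L_a = R·θ = 9.2·(83.7°·π/180) = 9.2·1.4608 = 13.44 m
s_u = 1.36·487·5.05 / (13.44·9.2) = 3344.7 / 123.65 = 27.05 kPa

s_u = 27.1 kPa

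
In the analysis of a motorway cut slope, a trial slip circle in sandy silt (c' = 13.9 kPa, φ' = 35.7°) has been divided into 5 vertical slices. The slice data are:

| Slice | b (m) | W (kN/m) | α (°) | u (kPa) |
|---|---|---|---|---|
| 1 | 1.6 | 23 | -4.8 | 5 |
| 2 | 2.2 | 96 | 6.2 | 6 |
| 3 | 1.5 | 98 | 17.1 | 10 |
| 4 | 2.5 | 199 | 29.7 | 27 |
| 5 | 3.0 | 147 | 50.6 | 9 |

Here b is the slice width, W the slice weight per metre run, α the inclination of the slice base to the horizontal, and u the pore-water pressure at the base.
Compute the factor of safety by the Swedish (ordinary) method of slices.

Ordinary method of slices: FS = Σ[c'·Δl_i + (W_i cosα_i − u_i·Δl_i)·tanφ'] / Σ W_i sinα_i, with Δl_i = b_i / cosα_i.
Slice 1: Δl = 1.6/cos(-4.8°) = 1.606 m; N'_1 = 23·cos(-4.8°) − 5·1.606 = 14.9; c'Δl = 22.32; W sinα = -1.9
Slice 2: Δl = 2.2/cos6.2° = 2.213 m; N'_2 = 96·cos6.2° − 6·2.213 = 82.2; c'Δl = 30.76; W sinα = 10.4
Slice 3: Δl = 1.5/cos17.1° = 1.569 m; N'_3 = 98·cos17.1° − 10·1.569 = 78.0; c'Δl = 21.81; W sinα = 28.8
Slice 4: Δl = 2.5/cos29.7° = 2.878 m; N'_4 = 199·cos29.7° − 27·2.878 = 95.1; c'Δl = 40.01; W sinα = 98.6
Slice 5: Δl = 3.0/cos50.6° = 4.726 m; N'_5 = 147·cos50.6° − 9·4.726 = 50.8; c'Δl = 65.70; W sinα = 113.6
Σc'Δl = 180.6 kN/m; ΣN' = 320.9 kN/m; ΣW sinα = 249.4 kN/m
Resisting = 180.6 + 320.9·tan35.7° = 180.6 + 230.6 = 411.2 kN/m
FS = 411.2 / 249.4 = 1.649

FS = 1.65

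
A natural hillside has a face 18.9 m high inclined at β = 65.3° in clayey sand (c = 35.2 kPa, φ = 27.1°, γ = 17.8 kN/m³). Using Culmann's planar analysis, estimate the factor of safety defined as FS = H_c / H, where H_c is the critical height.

FS = 1.58

H_c = (4c/γ) · sinβ cosφ / [1 − cos(β − φ)]
    = (4·35.2/17.8) · sin65.3°·cos27.1° / [1 − cos38.2°]
    = 7.910 · 0.8088 / 0.2141 = 29.87 m
FS = H_c / H = 29.87 / 18.9 = 1.581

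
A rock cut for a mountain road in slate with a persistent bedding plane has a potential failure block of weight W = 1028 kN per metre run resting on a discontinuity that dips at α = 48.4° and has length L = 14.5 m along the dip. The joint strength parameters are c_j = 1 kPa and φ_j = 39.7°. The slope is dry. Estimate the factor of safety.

Resolving the block weight along and normal to the plane and applying the Mohr–Coulomb strength on the joint:
N' = W cosα = 1028·cos48.4° = 682.5 kN/m
Driving force T = W sinα = 1028·sin48.4° = 768.7 kN/m
Resisting force R = c_j·L + N'·tanφ_j = 1·14.5 + 682.5·tan39.7° = 14.5 + 566.6 = 581.1 kN/m
FS = R / T = 581.1 / 768.7 = 0.756

FS = 0.76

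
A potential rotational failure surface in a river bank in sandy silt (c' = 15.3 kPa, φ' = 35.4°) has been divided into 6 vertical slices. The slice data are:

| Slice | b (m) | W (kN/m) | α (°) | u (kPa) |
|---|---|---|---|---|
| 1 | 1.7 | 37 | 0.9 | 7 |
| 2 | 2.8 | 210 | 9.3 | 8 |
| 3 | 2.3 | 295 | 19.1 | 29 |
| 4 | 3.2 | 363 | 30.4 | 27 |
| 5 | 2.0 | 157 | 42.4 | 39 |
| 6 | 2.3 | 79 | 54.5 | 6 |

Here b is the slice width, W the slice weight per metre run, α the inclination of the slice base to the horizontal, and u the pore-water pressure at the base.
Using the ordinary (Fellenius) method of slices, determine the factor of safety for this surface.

Ordinary method of slices: FS = Σ[c'·Δl_i + (W_i cosα_i − u_i·Δl_i)·tanφ'] / Σ W_i sinα_i, with Δl_i = b_i / cosα_i.
Slice 1: Δl = 1.7/cos0.9° = 1.700 m; N'_1 = 37·cos0.9° − 7·1.700 = 25.1; c'Δl = 26.01; W sinα = 0.6
Slice 2: Δl = 2.8/cos9.3° = 2.837 m; N'_2 = 210·cos9.3° − 8·2.837 = 184.5; c'Δl = 43.41; W sinα = 33.9
Slice 3: Δl = 2.3/cos19.1° = 2.434 m; N'_3 = 295·cos19.1° − 29·2.434 = 208.2; c'Δl = 37.24; W sinα = 96.5
Slice 4: Δl = 3.2/cos30.4° = 3.710 m; N'_4 = 363·cos30.4° − 27·3.710 = 212.9; c'Δl = 56.76; W sinα = 183.7
Slice 5: Δl = 2.0/cos42.4° = 2.708 m; N'_5 = 157·cos42.4° − 39·2.708 = 10.3; c'Δl = 41.44; W sinα = 105.9
Slice 6: Δl = 2.3/cos54.5° = 3.961 m; N'_6 = 79·cos54.5° − 6·3.961 = 22.1; c'Δl = 60.60; W sinα = 64.3
Σc'Δl = 265.5 kN/m; ΣN' = 663.2 kN/m; ΣW sinα = 484.9 kN/m
Resisting = 265.5 + 663.2·tan35.4° = 265.5 + 471.3 = 736.7 kN/m
FS = 736.7 / 484.9 = 1.519

FS = 1.52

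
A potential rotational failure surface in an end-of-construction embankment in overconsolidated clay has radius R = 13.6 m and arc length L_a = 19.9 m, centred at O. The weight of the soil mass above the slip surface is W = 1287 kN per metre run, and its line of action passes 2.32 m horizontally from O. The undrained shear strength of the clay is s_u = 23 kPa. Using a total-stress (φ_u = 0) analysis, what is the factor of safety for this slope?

Taking moments about the centre O, the resisting moment is provided by the undrained shear strength acting along the arc:
M_R = s_u·L_a·R = 23·19.90·13.6 = 6224.7 kN·m/m
M_D = W·d = 1287·2.32 = 2985.8 kN·m/m
FS = M_R / M_D = 6224.7 / 2985.8 = 2.085

FS = 2.08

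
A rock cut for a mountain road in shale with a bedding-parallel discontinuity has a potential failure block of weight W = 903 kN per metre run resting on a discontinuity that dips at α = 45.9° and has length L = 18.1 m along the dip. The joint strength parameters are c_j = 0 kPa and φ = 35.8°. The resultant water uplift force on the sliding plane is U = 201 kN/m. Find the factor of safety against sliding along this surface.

Resolving the block weight along and normal to the plane and applying the Mohr–Coulomb strength on the joint:
N' = W cosα − U = 903·cos45.9° − 201 = 427.4 kN/m
Driving force T = W sinα = 903·sin45.9° = 648.5 kN/m
Resisting force R = c_j·L + N'·tanφ = 0·18.1 + 427.4·tan35.8° = 0.0 + 308.3 = 308.3 kN/m
FS = R / T = 308.3 / 648.5 = 0.475

FS = 0.48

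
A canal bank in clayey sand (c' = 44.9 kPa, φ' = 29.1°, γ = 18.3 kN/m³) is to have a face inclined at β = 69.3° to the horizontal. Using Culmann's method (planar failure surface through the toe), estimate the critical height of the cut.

H_c = 33.96 m

Culmann's analysis gives the critical failure plane at α_cr = (β + φ')/2 = (69.3 + 29.1)/2 = 49.2°, and the critical height
H_c = (4c'/γ) · sinβ cosφ' / [1 − cos(β − φ')]
    = (4·44.9/18.3) · sin69.3°·cos29.1° / [1 − cos(40.2°)]
    = 9.814 · 0.9354·0.8738 / [1 − 0.7638]
    = 9.814 · 0.8174 / 0.2362
    = 33.96 m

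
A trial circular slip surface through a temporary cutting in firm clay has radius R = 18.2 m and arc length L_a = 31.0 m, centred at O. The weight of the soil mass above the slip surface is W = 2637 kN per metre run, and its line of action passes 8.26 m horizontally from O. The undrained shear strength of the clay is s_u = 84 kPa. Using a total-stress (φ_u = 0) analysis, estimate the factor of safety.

FS = 2.18

Taking moments about the centre O, the resisting moment is provided by the undrained shear strength acting along the arc:
M_R = s_u·L_a·R = 84·31.00·18.2 = 47392.8 kN·m/m
M_D = W·d = 2637·8.26 = 21781.6 kN·m/m
FS = M_R / M_D = 47392.8 / 21781.6 = 2.176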